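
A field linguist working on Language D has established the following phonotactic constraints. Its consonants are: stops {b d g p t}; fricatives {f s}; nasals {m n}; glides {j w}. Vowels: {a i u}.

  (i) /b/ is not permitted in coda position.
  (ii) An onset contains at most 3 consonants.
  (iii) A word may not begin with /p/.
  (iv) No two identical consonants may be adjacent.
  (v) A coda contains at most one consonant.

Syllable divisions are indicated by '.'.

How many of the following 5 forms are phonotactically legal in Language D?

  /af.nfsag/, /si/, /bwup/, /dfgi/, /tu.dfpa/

/af.nfsag/ — σ1 onset /∅/, coda /f/ ok; σ2 onset /nfs/ (3C), coda /g/ ok → phonotactically legal
/si/ — σ1 onset /s/, coda /∅/ ok → phonotactically legal
/bwup/ — σ1 onset /bw/ (2C), coda /p/ ok → phonotactically legal
/dfgi/ — σ1 onset /dfg/ (3C), coda /∅/ ok → phonotactically legal
/tu.dfpa/ — σ1 onset /t/, coda /∅/ ok; σ2 onset /dfp/ (3C), coda /∅/ ok → phonotactically legal
Phonotactically legal: /af.nfsag/, /si/, /bwup/, /dfgi/, /tu.dfpa/ → 5.

5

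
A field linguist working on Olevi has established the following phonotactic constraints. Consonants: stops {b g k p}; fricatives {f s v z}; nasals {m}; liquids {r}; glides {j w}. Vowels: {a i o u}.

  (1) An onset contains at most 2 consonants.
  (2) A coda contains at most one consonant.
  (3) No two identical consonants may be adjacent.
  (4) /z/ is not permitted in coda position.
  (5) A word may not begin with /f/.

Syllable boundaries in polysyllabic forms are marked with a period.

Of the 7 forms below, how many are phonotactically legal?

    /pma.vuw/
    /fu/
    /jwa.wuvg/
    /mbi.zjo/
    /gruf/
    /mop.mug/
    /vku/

5

/pma.vuw/ — σ1 onset /pm/ (2C), coda /∅/ ok; σ2 onset /v/, coda /w/ ok → phonotactically legal
/fu/ — violates constraint 5: word begins with /f/ → phonotactically illegal
/jwa.wuvg/ — violates constraint 2: syllable 2 coda /vg/ has 2 consonants (> 1) → phonotactically illegal
/mbi.zjo/ — σ1 onset /mb/ (2C), coda /∅/ ok; σ2 onset /zj/ (2C), coda /∅/ ok → phonotactically legal
/gruf/ — σ1 onset /gr/ (2C), coda /f/ ok → phonotactically legal
/mop.mug/ — σ1 onset /m/, coda /p/ ok; σ2 onset /m/, coda /g/ ok → phonotactically legal
/vku/ — σ1 onset /vk/ (2C), coda /∅/ ok → phonotactically legal
Phonotactically legal: /pma.vuw/, /mbi.zjo/, /gruf/, /mop.mug/, /vku/ → 5.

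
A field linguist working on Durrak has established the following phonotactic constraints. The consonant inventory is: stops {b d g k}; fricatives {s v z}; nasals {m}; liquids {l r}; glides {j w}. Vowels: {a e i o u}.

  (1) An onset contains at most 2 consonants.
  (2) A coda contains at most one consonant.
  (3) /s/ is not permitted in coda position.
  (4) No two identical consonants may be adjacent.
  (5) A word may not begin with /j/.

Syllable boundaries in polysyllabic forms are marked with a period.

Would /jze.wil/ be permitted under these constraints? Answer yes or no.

no

/jze.wil/ — violates constraint 5: word begins with /j/ → not permitted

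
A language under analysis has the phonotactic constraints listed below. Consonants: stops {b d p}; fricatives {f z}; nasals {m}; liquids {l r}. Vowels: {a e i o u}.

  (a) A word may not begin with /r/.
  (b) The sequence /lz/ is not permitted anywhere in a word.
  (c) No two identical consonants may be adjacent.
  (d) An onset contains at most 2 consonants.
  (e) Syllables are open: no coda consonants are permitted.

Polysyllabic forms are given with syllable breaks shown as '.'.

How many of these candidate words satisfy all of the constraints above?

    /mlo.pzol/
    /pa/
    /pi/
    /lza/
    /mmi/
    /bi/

/mlo.pzol/ — violates constraint (e): syllable 2 coda /l/ has 1 consonant (> 0) → not permitted
/pa/ — σ1 onset /p/, coda /∅/ ok → permitted
/pi/ — σ1 onset /p/, coda /∅/ ok → permitted
/lza/ — violates constraint (b): contains banned sequence /lz/ → not permitted
/mmi/ — violates constraint (c): adjacent identical consonants /mm/ → not permitted
/bi/ — σ1 onset /b/, coda /∅/ ok → permitted
Permitted: /pa/, /pi/, /bi/ → 3.

3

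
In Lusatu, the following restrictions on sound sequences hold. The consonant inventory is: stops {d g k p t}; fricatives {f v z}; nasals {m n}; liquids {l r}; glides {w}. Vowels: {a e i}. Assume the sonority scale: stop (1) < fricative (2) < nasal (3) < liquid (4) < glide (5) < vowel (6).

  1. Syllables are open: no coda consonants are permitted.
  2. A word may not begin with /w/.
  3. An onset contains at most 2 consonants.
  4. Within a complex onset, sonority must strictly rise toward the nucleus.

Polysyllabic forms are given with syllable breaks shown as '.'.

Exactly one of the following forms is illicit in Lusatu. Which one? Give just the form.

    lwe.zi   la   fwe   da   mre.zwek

lwe.zi — σ1 onset /lw/ (4→5 rises), coda /∅/ ok; σ2 onset /z/, coda /∅/ ok → licit
la — σ1 onset /l/, coda /∅/ ok → licit
fwe — σ1 onset /fw/ (2→5 rises), coda /∅/ ok → licit
da — σ1 onset /d/, coda /∅/ ok → licit
mre.zwek — violates constraint 1: syllable 2 coda /k/ has 1 consonant (> 0) → illicit

mre.zwek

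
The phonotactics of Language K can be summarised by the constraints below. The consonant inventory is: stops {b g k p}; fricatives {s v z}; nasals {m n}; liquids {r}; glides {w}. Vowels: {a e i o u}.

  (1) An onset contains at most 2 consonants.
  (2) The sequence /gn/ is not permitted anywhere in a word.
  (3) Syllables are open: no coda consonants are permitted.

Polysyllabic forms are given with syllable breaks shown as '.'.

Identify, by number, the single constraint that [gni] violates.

2

[gni]: contains banned sequence /gn/.
This is a violation of constraint 2: "The sequence /gn/ is not permitted anywhere in a word."
The remaining constraints (1, 3) are satisfied.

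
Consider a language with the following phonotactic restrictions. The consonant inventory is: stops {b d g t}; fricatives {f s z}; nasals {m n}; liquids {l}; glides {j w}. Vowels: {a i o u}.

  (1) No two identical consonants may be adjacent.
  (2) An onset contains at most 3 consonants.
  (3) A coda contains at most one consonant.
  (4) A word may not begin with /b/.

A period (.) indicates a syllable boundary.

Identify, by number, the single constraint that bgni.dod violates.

4

bgni.dod: word begins with /b/.
This is a violation of constraint 4: "A word may not begin with /b/."
The remaining constraints (1, 2, 3) are satisfied.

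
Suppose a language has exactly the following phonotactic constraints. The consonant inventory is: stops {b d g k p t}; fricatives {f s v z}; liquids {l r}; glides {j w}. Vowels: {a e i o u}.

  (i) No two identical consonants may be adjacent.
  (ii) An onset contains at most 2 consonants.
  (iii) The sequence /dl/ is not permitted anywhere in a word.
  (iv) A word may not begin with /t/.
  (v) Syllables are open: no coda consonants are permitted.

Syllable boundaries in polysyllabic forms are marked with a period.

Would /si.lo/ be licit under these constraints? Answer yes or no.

yes

/si.lo/ — σ1 onset /s/, coda /∅/ ok; σ2 onset /l/, coda /∅/ ok → licit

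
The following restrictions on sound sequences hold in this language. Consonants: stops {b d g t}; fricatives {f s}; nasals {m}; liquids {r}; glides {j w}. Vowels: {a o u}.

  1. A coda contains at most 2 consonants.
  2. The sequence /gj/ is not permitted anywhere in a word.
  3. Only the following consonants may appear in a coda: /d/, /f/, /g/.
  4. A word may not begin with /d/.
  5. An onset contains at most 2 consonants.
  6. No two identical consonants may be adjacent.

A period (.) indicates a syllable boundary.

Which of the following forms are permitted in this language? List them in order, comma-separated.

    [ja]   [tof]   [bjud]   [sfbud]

[ja], [tof], [bjud]

[ja] — σ1 onset /j/, coda /∅/ ok → permitted
[tof] — σ1 onset /t/, coda /f/ ok → permitted
[bjud] — σ1 onset /bj/ (2C), coda /d/ ok → permitted
[sfbud] — violates constraint 5: syllable 1 onset /sfb/ has 3 consonants (> 2) → not permitted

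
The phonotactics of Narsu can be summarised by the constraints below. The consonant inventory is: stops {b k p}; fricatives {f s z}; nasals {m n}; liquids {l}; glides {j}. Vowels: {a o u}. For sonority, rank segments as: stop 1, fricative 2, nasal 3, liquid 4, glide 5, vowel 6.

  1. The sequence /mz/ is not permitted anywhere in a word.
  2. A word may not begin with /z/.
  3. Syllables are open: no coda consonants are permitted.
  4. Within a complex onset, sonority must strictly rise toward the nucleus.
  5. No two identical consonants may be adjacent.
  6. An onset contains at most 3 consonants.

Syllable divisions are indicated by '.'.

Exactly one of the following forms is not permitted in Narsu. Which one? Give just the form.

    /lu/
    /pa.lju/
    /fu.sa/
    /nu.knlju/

/nu.knlju/

/lu/ — σ1 onset /l/, coda /∅/ ok → permitted
/pa.lju/ — σ1 onset /p/, coda /∅/ ok; σ2 onset /lj/ (4→5 rises), coda /∅/ ok → permitted
/fu.sa/ — σ1 onset /f/, coda /∅/ ok; σ2 onset /s/, coda /∅/ ok → permitted
/nu.knlju/ — violates constraint 6: syllable 2 onset /knlj/ has 4 consonants (> 3) → not permitted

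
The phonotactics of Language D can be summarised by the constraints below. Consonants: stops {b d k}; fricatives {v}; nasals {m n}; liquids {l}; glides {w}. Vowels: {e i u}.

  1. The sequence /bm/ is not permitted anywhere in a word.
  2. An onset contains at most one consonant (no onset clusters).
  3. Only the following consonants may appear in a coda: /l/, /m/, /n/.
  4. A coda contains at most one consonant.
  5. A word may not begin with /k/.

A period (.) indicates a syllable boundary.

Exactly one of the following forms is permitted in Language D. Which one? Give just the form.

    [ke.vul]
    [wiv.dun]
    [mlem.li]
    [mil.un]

[ke.vul] — violates constraint 5: word begins with /k/ → not permitted
[wiv.dun] — violates constraint 3: syllable 1 coda contains /v/, which is not a licensed coda consonant → not permitted
[mlem.li] — violates constraint 2: syllable 1 onset /ml/ has 2 consonants (> 1) → not permitted
[mil.un] — σ1 onset /m/, coda /l/ ok; σ2 onset /∅/, coda /n/ ok → permitted

[mil.un]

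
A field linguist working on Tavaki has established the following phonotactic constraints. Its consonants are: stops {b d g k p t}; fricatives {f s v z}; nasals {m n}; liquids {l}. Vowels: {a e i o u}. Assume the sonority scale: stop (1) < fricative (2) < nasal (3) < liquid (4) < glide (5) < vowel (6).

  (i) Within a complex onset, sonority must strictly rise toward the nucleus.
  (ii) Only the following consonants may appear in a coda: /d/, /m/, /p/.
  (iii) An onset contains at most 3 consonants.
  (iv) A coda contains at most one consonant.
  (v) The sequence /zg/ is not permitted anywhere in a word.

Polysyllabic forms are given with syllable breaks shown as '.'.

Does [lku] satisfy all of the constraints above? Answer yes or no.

no

[lku] — violates constraint (i): syllable 1 onset /lk/: /l/ (liquid, 4) → /k/ (stop, 1) does not rise → illicit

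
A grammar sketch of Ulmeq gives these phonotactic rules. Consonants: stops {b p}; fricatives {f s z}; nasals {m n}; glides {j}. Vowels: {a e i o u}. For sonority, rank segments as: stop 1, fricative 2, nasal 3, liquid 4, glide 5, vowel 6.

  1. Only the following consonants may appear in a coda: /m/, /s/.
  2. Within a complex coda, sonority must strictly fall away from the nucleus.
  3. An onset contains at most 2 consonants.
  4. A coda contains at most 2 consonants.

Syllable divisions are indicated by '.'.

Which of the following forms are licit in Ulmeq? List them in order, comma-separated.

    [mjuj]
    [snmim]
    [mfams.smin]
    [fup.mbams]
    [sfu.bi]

[mjuj] — violates constraint 1: syllable 1 coda contains /j/, which is not a licensed coda consonant → illicit
[snmim] — violates constraint 3: syllable 1 onset /snm/ has 3 consonants (> 2) → illicit
[mfams.smin] — violates constraint 1: syllable 2 coda contains /n/, which is not a licensed coda consonant → illicit
[fup.mbams] — violates constraint 1: syllable 1 coda contains /p/, which is not a licensed coda consonant → illicit
[sfu.bi] — σ1 onset /sf/ (2C), coda /∅/ ok; σ2 onset /b/, coda /∅/ ok → licit

[sfu.bi]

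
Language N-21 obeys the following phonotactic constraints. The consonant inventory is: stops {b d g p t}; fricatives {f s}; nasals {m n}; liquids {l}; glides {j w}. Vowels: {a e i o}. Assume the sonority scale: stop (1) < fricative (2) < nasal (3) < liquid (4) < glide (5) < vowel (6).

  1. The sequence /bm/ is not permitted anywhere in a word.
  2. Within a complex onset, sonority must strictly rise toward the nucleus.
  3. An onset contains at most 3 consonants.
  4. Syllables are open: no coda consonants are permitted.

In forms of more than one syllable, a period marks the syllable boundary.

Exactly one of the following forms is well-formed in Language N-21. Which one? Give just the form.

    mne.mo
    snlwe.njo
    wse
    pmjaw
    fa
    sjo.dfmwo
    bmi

mne.mo — violates constraint 2: syllable 1 onset /mn/: /m/ (nasal, 3) → /n/ (nasal, 3) does not rise → ill-formed
snlwe.njo — violates constraint 3: syllable 1 onset /snlw/ has 4 consonants (> 3) → ill-formed
wse — violates constraint 2: syllable 1 onset /ws/: /w/ (glide, 5) → /s/ (fricative, 2) does not rise → ill-formed
pmjaw — violates constraint 4: syllable 1 coda /w/ has 1 consonant (> 0) → ill-formed
fa — σ1 onset /f/, coda /∅/ ok → well-formed
sjo.dfmwo — violates constraint 3: syllable 2 onset /dfmw/ has 4 consonants (> 3) → ill-formed
bmi — violates constraint 1: contains banned sequence /bm/ → ill-formed

fa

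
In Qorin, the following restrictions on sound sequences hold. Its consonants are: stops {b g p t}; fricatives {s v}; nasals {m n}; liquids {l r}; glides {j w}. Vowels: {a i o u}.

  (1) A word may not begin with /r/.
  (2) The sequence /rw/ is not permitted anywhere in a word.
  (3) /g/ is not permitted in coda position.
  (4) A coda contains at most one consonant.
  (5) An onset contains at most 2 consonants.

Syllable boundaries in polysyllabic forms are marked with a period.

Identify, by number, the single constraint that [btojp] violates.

[btojp]: syllable 1 coda /jp/ has 2 consonants (> 1).
This is a violation of constraint 4: "A coda contains at most one consonant."
The remaining constraints (1, 2, 3, 5) are satisfied.

4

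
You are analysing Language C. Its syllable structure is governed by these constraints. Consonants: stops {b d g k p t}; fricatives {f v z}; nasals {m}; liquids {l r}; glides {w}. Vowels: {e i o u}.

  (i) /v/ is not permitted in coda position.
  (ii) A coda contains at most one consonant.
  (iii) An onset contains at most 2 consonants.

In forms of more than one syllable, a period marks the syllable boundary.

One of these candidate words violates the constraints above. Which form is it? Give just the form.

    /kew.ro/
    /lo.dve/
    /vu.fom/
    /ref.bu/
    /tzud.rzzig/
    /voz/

/tzud.rzzig/

/kew.ro/ — σ1 onset /k/, coda /w/ ok; σ2 onset /r/, coda /∅/ ok → well-formed
/lo.dve/ — σ1 onset /l/, coda /∅/ ok; σ2 onset /dv/ (2C), coda /∅/ ok → well-formed
/vu.fom/ — σ1 onset /v/, coda /∅/ ok; σ2 onset /f/, coda /m/ ok → well-formed
/ref.bu/ — σ1 onset /r/, coda /f/ ok; σ2 onset /b/, coda /∅/ ok → well-formed
/tzud.rzzig/ — violates constraint (iii): syllable 2 onset /rzz/ has 3 consonants (> 2) → ill-formed
/voz/ — σ1 onset /v/, coda /z/ ok → well-formed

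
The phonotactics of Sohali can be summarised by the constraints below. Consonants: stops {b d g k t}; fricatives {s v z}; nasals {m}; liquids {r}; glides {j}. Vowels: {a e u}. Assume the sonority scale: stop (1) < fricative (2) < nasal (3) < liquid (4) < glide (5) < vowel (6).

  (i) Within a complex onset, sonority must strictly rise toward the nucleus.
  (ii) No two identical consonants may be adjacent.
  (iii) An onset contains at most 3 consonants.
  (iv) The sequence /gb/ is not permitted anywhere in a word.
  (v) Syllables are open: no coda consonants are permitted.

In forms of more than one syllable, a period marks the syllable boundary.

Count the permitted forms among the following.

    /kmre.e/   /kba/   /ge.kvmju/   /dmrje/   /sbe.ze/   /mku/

1

/kmre.e/ — σ1 onset /kmr/ (1→3→4 rises), coda /∅/ ok; σ2 onset /∅/, coda /∅/ ok → permitted
/kba/ — violates constraint (i): syllable 1 onset /kb/: /k/ (stop, 1) → /b/ (stop, 1) does not rise → not permitted
/ge.kvmju/ — violates constraint (iii): syllable 2 onset /kvmj/ has 4 consonants (> 3) → not permitted
/dmrje/ — violates constraint (iii): syllable 1 onset /dmrj/ has 4 consonants (> 3) → not permitted
/sbe.ze/ — violates constraint (i): syllable 1 onset /sb/: /s/ (fricative, 2) → /b/ (stop, 1) does not rise → not permitted
/mku/ — violates constraint (i): syllable 1 onset /mk/: /m/ (nasal, 3) → /k/ (stop, 1) does not rise → not permitted
Permitted: /kmre.e/ → 1.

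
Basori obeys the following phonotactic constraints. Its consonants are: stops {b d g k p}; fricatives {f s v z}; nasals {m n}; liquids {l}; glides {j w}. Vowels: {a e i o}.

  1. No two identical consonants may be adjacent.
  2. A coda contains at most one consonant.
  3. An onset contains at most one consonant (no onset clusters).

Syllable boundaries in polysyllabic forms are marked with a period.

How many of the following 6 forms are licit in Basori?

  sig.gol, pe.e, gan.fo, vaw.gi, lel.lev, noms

sig.gol — violates constraint 1: adjacent identical consonants /gg/ → illicit
pe.e — σ1 onset /p/, coda /∅/ ok; σ2 onset /∅/, coda /∅/ ok → licit
gan.fo — σ1 onset /g/, coda /n/ ok; σ2 onset /f/, coda /∅/ ok → licit
vaw.gi — σ1 onset /v/, coda /w/ ok; σ2 onset /g/, coda /∅/ ok → licit
lel.lev — violates constraint 1: adjacent identical consonants /ll/ → illicit
noms — violates constraint 2: syllable 1 coda /ms/ has 2 consonants (> 1) → illicit
Licit: pe.e, gan.fo, vaw.gi → 3.

3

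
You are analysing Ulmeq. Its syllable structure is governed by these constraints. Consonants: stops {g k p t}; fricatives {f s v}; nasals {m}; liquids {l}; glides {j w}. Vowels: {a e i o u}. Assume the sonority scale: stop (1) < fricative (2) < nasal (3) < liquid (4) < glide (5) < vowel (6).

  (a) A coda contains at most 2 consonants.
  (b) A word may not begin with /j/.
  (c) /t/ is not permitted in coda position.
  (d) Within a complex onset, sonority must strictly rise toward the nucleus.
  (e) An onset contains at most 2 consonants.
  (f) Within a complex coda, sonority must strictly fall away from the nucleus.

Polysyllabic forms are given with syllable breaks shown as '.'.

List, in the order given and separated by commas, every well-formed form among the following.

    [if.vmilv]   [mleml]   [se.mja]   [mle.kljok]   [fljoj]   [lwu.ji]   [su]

[if.vmilv], [se.mja], [lwu.ji], [su]

[if.vmilv] — σ1 onset /∅/, coda /f/ ok; σ2 onset /vm/ (2→3 rises), coda /lv/ (4→2 falls) ok → well-formed
[mleml] — violates constraint (f): syllable 1 coda /ml/: /m/ (nasal, 3) → /l/ (liquid, 4) does not fall → ill-formed
[se.mja] — σ1 onset /s/, coda /∅/ ok; σ2 onset /mj/ (3→5 rises), coda /∅/ ok → well-formed
[mle.kljok] — violates constraint (e): syllable 2 onset /klj/ has 3 consonants (> 2) → ill-formed
[fljoj] — violates constraint (e): syllable 1 onset /flj/ has 3 consonants (> 2) → ill-formed
[lwu.ji] — σ1 onset /lw/ (4→5 rises), coda /∅/ ok; σ2 onset /j/, coda /∅/ ok → well-formed
[su] — σ1 onset /s/, coda /∅/ ok → well-formed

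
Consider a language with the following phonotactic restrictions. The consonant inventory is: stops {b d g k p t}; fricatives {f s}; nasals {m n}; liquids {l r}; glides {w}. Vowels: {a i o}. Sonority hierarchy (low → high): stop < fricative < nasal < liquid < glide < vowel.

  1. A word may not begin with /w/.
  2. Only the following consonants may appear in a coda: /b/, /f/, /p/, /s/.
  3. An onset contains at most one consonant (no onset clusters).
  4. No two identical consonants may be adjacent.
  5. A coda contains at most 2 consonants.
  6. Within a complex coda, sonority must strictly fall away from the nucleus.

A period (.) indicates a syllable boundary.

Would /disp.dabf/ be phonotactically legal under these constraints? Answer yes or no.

no

/disp.dabf/ — violates constraint 6: syllable 2 coda /bf/: /b/ (stop, 1) → /f/ (fricative, 2) does not fall → phonotactically illegal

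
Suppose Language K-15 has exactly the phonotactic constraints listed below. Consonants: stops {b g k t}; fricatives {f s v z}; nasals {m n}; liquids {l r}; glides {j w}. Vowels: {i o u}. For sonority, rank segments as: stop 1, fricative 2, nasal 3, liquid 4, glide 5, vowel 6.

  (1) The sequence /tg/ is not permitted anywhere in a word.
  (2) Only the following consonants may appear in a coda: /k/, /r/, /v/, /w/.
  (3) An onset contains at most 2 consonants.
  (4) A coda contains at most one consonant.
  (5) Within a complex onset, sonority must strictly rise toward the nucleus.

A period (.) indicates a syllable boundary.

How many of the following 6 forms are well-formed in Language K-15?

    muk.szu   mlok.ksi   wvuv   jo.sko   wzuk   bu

2

muk.szu — violates constraint 5: syllable 2 onset /sz/: /s/ (fricative, 2) → /z/ (fricative, 2) does not rise → ill-formed
mlok.ksi — σ1 onset /ml/ (3→4 rises), coda /k/ ok; σ2 onset /ks/ (1→2 rises), coda /∅/ ok → well-formed
wvuv — violates constraint 5: syllable 1 onset /wv/: /w/ (glide, 5) → /v/ (fricative, 2) does not rise → ill-formed
jo.sko — violates constraint 5: syllable 2 onset /sk/: /s/ (fricative, 2) → /k/ (stop, 1) does not rise → ill-formed
wzuk — violates constraint 5: syllable 1 onset /wz/: /w/ (glide, 5) → /z/ (fricative, 2) does not rise → ill-formed
bu — σ1 onset /b/, coda /∅/ ok → well-formed
Well-formed: mlok.ksi, bu → 2.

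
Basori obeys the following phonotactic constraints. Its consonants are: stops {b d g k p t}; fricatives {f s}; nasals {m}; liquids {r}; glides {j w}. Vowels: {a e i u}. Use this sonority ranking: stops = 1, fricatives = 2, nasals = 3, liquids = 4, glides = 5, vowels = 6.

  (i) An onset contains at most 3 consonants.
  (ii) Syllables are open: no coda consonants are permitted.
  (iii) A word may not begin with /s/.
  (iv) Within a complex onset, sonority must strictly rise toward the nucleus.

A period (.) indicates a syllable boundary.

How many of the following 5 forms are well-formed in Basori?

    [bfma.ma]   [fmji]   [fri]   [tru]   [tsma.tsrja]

[bfma.ma] — σ1 onset /bfm/ (1→2→3 rises), coda /∅/ ok; σ2 onset /m/, coda /∅/ ok → well-formed
[fmji] — σ1 onset /fmj/ (2→3→5 rises), coda /∅/ ok → well-formed
[fri] — σ1 onset /fr/ (2→4 rises), coda /∅/ ok → well-formed
[tru] — σ1 onset /tr/ (1→4 rises), coda /∅/ ok → well-formed
[tsma.tsrja] — violates constraint (i): syllable 2 onset /tsrj/ has 4 consonants (> 3) → ill-formed
Well-formed: [bfma.ma], [fmji], [fri], [tru] → 4.

4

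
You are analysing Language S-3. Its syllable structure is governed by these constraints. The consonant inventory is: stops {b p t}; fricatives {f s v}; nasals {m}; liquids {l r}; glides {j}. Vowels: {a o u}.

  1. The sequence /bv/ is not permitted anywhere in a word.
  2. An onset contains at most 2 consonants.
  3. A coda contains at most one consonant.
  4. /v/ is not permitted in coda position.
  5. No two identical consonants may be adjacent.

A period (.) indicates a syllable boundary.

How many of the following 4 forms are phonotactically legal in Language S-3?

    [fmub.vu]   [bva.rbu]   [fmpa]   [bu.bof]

1

[fmub.vu] — violates constraint 1: contains banned sequence /bv/ → phonotactically illegal
[bva.rbu] — violates constraint 1: contains banned sequence /bv/ → phonotactically illegal
[fmpa] — violates constraint 2: syllable 1 onset /fmp/ has 3 consonants (> 2) → phonotactically illegal
[bu.bof] — σ1 onset /b/, coda /∅/ ok; σ2 onset /b/, coda /f/ ok → phonotactically legal
Phonotactically legal: [bu.bof] → 1.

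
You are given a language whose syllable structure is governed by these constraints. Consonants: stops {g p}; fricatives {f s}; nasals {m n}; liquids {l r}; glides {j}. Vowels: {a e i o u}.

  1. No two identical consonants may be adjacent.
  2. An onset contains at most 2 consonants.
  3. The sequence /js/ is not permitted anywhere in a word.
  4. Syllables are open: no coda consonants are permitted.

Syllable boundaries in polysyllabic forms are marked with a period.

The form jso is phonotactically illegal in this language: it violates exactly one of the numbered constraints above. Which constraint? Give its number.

jso: contains banned sequence /js/.
This is a violation of constraint 3: "The sequence /js/ is not permitted anywhere in a word."
The remaining constraints (1, 2, 4) are satisfied.

3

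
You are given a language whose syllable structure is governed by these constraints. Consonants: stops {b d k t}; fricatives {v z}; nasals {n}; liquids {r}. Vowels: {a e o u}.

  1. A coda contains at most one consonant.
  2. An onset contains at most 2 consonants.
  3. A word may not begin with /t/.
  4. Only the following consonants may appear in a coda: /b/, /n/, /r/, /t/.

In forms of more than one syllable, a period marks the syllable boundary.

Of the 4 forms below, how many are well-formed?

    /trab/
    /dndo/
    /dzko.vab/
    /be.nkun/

1

/trab/ — violates constraint 3: word begins with /t/ → ill-formed
/dndo/ — violates constraint 2: syllable 1 onset /dnd/ has 3 consonants (> 2) → ill-formed
/dzko.vab/ — violates constraint 2: syllable 1 onset /dzk/ has 3 consonants (> 2) → ill-formed
/be.nkun/ — σ1 onset /b/, coda /∅/ ok; σ2 onset /nk/ (2C), coda /n/ ok → well-formed
Well-formed: /be.nkun/ → 1.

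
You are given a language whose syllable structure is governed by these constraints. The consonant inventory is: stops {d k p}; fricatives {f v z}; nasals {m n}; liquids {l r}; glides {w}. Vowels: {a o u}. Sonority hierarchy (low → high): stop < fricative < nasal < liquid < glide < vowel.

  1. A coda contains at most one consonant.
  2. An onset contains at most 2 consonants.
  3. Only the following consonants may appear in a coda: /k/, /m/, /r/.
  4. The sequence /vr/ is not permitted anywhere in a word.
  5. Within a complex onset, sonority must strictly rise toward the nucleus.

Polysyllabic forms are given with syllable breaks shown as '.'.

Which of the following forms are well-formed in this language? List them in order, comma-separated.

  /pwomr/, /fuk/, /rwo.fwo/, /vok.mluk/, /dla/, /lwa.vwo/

/pwomr/ — violates constraint 1: syllable 1 coda /mr/ has 2 consonants (> 1) → ill-formed
/fuk/ — σ1 onset /f/, coda /k/ ok → well-formed
/rwo.fwo/ — σ1 onset /rw/ (4→5 rises), coda /∅/ ok; σ2 onset /fw/ (2→5 rises), coda /∅/ ok → well-formed
/vok.mluk/ — σ1 onset /v/, coda /k/ ok; σ2 onset /ml/ (3→4 rises), coda /k/ ok → well-formed
/dla/ — σ1 onset /dl/ (1→4 rises), coda /∅/ ok → well-formed
/lwa.vwo/ — σ1 onset /lw/ (4→5 rises), coda /∅/ ok; σ2 onset /vw/ (2→5 rises), coda /∅/ ok → well-formed

/fuk/, /rwo.fwo/, /vok.mluk/, /dla/, /lwa.vwo/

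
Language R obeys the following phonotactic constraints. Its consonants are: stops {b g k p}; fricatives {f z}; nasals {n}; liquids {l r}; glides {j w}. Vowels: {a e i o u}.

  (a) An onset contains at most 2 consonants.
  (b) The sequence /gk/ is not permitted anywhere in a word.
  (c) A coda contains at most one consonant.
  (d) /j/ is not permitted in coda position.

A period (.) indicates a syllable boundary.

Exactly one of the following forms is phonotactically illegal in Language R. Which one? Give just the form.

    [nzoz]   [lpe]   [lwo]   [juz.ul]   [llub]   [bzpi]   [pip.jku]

[nzoz] — σ1 onset /nz/ (2C), coda /z/ ok → phonotactically legal
[lpe] — σ1 onset /lp/ (2C), coda /∅/ ok → phonotactically legal
[lwo] — σ1 onset /lw/ (2C), coda /∅/ ok → phonotactically legal
[juz.ul] — σ1 onset /j/, coda /z/ ok; σ2 onset /∅/, coda /l/ ok → phonotactically legal
[llub] — σ1 onset /ll/ (2C), coda /b/ ok → phonotactically legal
[bzpi] — violates constraint (a): syllable 1 onset /bzp/ has 3 consonants (> 2) → phonotactically illegal
[pip.jku] — σ1 onset /p/, coda /p/ ok; σ2 onset /jk/ (2C), coda /∅/ ok → phonotactically legal

[bzpi]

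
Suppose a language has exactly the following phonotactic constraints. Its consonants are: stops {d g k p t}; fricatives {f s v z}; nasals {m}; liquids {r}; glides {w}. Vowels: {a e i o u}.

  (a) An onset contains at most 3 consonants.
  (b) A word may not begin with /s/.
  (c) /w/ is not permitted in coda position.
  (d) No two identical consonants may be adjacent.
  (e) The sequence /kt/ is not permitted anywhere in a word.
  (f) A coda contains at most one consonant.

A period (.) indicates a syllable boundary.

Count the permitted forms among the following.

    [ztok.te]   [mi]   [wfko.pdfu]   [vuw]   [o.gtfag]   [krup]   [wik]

5

[ztok.te] — violates constraint (e): contains banned sequence /kt/ → not permitted
[mi] — σ1 onset /m/, coda /∅/ ok → permitted
[wfko.pdfu] — σ1 onset /wfk/ (3C), coda /∅/ ok; σ2 onset /pdf/ (3C), coda /∅/ ok → permitted
[vuw] — violates constraint (c): syllable 1 coda contains /w/ → not permitted
[o.gtfag] — σ1 onset /∅/, coda /∅/ ok; σ2 onset /gtf/ (3C), coda /g/ ok → permitted
[krup] — σ1 onset /kr/ (2C), coda /p/ ok → permitted
[wik] — σ1 onset /w/, coda /k/ ok → permitted
Permitted: [mi], [wfko.pdfu], [o.gtfag], [krup], [wik] → 5.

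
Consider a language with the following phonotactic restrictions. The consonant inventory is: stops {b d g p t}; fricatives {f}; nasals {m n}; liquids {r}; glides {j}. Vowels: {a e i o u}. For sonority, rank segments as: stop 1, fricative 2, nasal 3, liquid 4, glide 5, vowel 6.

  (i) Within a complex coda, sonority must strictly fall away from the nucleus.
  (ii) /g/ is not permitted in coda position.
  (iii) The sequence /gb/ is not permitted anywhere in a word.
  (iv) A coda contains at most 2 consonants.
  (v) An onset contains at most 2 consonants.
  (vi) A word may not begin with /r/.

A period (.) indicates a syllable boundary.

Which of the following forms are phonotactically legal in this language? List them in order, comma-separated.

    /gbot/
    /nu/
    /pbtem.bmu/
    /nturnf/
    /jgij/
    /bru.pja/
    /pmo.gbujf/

/nu/, /jgij/, /bru.pja/

/gbot/ — violates constraint (iii): contains banned sequence /gb/ → phonotactically illegal
/nu/ — σ1 onset /n/, coda /∅/ ok → phonotactically legal
/pbtem.bmu/ — violates constraint (v): syllable 1 onset /pbt/ has 3 consonants (> 2) → phonotactically illegal
/nturnf/ — violates constraint (iv): syllable 1 coda /rnf/ has 3 consonants (> 2) → phonotactically illegal
/jgij/ — σ1 onset /jg/ (2C), coda /j/ ok → phonotactically legal
/bru.pja/ — σ1 onset /br/ (2C), coda /∅/ ok; σ2 onset /pj/ (2C), coda /∅/ ok → phonotactically legal
/pmo.gbujf/ — violates constraint (iii): contains banned sequence /gb/ → phonotactically illegal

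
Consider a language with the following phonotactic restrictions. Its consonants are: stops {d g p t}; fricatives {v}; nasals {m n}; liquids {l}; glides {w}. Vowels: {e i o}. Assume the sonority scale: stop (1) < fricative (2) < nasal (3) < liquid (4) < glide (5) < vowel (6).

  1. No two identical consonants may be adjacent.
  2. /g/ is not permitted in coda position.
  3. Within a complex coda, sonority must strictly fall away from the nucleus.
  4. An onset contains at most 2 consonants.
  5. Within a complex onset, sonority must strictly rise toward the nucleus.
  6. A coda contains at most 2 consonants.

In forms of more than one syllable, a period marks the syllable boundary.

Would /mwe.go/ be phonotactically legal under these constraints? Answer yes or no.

yes

/mwe.go/ — σ1 onset /mw/ (3→5 rises), coda /∅/ ok; σ2 onset /g/, coda /∅/ ok → phonotactically legal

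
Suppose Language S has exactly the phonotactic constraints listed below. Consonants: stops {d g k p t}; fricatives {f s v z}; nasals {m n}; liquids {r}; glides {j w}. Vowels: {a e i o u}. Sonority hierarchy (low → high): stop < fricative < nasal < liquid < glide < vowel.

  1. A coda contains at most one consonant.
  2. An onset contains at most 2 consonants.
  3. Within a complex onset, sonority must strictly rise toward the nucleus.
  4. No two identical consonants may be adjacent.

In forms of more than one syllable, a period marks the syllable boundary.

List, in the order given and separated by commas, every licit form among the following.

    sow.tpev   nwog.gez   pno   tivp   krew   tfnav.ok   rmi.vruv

sow.tpev — violates constraint 3: syllable 2 onset /tp/: /t/ (stop, 1) → /p/ (stop, 1) does not rise → illicit
nwog.gez — violates constraint 4: adjacent identical consonants /gg/ → illicit
pno — σ1 onset /pn/ (1→3 rises), coda /∅/ ok → licit
tivp — violates constraint 1: syllable 1 coda /vp/ has 2 consonants (> 1) → illicit
krew — σ1 onset /kr/ (1→4 rises), coda /w/ ok → licit
tfnav.ok — violates constraint 2: syllable 1 onset /tfn/ has 3 consonants (> 2) → illicit
rmi.vruv — violates constraint 3: syllable 1 onset /rm/: /r/ (liquid, 4) → /m/ (nasal, 3) does not rise → illicit

pno, krew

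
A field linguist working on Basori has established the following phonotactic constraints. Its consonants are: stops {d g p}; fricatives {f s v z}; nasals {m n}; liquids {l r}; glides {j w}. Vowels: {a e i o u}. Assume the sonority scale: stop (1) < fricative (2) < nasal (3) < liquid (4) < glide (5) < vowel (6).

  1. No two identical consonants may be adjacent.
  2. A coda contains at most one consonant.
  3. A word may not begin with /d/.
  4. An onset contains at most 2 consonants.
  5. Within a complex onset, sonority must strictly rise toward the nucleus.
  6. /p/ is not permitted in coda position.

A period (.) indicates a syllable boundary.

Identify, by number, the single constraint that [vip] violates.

6

[vip]: syllable 1 coda contains /p/.
This is a violation of constraint 6: "/p/ is not permitted in coda position."
The remaining constraints (1, 2, 3, 4, 5) are satisfied.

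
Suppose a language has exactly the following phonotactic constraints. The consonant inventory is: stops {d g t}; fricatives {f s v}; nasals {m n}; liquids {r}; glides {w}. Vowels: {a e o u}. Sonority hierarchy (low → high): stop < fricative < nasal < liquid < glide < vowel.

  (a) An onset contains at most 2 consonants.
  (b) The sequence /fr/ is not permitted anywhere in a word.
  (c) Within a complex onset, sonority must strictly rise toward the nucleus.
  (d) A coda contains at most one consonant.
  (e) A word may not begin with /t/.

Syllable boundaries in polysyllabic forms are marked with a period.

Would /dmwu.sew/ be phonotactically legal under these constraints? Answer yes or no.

no

/dmwu.sew/ — violates constraint (a): syllable 1 onset /dmw/ has 3 consonants (> 2) → phonotactically illegal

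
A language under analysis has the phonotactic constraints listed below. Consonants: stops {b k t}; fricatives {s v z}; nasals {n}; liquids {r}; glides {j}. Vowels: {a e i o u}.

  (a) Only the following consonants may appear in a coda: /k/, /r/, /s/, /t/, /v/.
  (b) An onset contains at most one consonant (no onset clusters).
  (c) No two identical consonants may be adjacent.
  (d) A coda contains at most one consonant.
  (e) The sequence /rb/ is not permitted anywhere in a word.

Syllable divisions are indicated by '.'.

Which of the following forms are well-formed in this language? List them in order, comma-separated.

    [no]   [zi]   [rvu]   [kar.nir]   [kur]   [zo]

[no], [zi], [kar.nir], [kur], [zo]

[no] — σ1 onset /n/, coda /∅/ ok → well-formed
[zi] — σ1 onset /z/, coda /∅/ ok → well-formed
[rvu] — violates constraint (b): syllable 1 onset /rv/ has 2 consonants (> 1) → ill-formed
[kar.nir] — σ1 onset /k/, coda /r/ ok; σ2 onset /n/, coda /r/ ok → well-formed
[kur] — σ1 onset /k/, coda /r/ ok → well-formed
[zo] — σ1 onset /z/, coda /∅/ ok → well-formed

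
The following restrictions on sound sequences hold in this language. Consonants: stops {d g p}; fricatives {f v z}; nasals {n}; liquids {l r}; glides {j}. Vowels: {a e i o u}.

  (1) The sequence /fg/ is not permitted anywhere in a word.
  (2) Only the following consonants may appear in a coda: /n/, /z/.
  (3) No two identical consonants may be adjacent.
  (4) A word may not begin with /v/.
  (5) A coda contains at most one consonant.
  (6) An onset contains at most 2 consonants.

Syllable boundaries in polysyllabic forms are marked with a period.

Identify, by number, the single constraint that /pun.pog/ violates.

2

/pun.pog/: syllable 2 coda contains /g/, which is not a licensed coda consonant.
This is a violation of constraint 2: "Only the following consonants may appear in a coda: /n/, /z/."
The remaining constraints (1, 3, 4, 5, 6) are satisfied.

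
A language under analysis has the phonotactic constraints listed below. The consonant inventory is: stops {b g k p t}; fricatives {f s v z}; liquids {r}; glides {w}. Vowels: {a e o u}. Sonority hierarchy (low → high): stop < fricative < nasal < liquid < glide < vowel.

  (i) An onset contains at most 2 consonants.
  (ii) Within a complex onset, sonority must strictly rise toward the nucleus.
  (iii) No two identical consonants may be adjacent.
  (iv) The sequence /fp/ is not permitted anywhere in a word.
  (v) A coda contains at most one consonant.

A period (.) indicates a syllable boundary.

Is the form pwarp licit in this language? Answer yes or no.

pwarp — violates constraint (v): syllable 1 coda /rp/ has 2 consonants (> 1) → illicit

no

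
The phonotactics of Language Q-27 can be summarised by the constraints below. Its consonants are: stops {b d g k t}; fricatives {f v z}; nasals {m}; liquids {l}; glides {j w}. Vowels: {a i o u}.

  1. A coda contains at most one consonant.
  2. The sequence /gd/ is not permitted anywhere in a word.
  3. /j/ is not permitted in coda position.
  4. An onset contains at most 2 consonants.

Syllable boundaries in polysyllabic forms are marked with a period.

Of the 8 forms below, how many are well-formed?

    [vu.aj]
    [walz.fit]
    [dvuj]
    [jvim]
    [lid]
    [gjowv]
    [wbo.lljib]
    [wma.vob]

3

[vu.aj] — violates constraint 3: syllable 2 coda contains /j/ → ill-formed
[walz.fit] — violates constraint 1: syllable 1 coda /lz/ has 2 consonants (> 1) → ill-formed
[dvuj] — violates constraint 3: syllable 1 coda contains /j/ → ill-formed
[jvim] — σ1 onset /jv/ (2C), coda /m/ ok → well-formed
[lid] — σ1 onset /l/, coda /d/ ok → well-formed
[gjowv] — violates constraint 1: syllable 1 coda /wv/ has 2 consonants (> 1) → ill-formed
[wbo.lljib] — violates constraint 4: syllable 2 onset /llj/ has 3 consonants (> 2) → ill-formed
[wma.vob] — σ1 onset /wm/ (2C), coda /∅/ ok; σ2 onset /v/, coda /b/ ok → well-formed
Well-formed: [jvim], [lid], [wma.vob] → 3.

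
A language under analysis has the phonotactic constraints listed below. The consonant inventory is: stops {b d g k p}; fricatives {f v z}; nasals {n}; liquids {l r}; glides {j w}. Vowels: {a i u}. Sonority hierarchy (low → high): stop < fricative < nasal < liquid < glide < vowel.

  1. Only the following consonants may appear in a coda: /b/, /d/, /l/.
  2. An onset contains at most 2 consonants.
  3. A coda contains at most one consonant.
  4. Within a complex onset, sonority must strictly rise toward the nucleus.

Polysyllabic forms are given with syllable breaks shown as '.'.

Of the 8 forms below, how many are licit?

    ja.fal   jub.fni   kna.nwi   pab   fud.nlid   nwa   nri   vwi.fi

8

ja.fal — σ1 onset /j/, coda /∅/ ok; σ2 onset /f/, coda /l/ ok → licit
jub.fni — σ1 onset /j/, coda /b/ ok; σ2 onset /fn/ (2→3 rises), coda /∅/ ok → licit
kna.nwi — σ1 onset /kn/ (1→3 rises), coda /∅/ ok; σ2 onset /nw/ (3→5 rises), coda /∅/ ok → licit
pab — σ1 onset /p/, coda /b/ ok → licit
fud.nlid — σ1 onset /f/, coda /d/ ok; σ2 onset /nl/ (3→4 rises), coda /d/ ok → licit
nwa — σ1 onset /nw/ (3→5 rises), coda /∅/ ok → licit
nri — σ1 onset /nr/ (3→4 rises), coda /∅/ ok → licit
vwi.fi — σ1 onset /vw/ (2→5 rises), coda /∅/ ok; σ2 onset /f/, coda /∅/ ok → licit
Licit: ja.fal, jub.fni, kna.nwi, pab, fud.nlid, nwa, nri, vwi.fi → 8.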